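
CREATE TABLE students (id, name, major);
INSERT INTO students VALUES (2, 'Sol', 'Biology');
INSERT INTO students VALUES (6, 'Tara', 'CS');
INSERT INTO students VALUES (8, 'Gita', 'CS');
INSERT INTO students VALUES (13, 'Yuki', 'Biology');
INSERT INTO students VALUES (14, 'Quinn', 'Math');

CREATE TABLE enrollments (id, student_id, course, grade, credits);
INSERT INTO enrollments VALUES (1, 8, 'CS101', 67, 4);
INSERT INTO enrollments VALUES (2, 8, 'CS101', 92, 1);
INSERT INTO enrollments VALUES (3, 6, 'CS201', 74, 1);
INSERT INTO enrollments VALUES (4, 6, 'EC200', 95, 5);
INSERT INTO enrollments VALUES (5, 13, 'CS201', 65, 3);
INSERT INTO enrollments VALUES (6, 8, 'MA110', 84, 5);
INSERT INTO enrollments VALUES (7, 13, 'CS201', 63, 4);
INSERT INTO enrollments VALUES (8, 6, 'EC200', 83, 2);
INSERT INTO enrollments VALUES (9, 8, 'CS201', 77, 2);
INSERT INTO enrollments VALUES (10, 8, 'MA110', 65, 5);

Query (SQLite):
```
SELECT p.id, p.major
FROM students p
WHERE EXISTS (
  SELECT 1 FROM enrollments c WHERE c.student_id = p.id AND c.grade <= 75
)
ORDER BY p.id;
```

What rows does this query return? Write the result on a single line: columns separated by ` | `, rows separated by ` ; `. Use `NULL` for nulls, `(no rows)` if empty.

For each students row, check whether any enrollments with matching student_id has grade <= 75.
Keep rows where that is true.

6 | CS ; 8 | CS ; 13 | Biology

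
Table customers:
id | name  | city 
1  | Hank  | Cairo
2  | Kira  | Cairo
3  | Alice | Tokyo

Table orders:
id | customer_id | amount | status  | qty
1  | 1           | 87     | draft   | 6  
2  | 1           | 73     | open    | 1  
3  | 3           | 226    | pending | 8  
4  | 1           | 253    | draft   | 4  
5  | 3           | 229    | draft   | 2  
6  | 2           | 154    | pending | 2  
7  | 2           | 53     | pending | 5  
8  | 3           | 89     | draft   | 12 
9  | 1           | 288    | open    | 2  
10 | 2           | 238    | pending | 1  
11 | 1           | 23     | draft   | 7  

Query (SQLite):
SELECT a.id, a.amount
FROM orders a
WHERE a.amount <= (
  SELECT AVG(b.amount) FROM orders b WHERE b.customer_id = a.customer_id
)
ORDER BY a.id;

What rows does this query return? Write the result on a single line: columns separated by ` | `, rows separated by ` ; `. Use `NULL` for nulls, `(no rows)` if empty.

1 | 87 ; 2 | 73 ; 7 | 53 ; 8 | 89 ; 11 | 23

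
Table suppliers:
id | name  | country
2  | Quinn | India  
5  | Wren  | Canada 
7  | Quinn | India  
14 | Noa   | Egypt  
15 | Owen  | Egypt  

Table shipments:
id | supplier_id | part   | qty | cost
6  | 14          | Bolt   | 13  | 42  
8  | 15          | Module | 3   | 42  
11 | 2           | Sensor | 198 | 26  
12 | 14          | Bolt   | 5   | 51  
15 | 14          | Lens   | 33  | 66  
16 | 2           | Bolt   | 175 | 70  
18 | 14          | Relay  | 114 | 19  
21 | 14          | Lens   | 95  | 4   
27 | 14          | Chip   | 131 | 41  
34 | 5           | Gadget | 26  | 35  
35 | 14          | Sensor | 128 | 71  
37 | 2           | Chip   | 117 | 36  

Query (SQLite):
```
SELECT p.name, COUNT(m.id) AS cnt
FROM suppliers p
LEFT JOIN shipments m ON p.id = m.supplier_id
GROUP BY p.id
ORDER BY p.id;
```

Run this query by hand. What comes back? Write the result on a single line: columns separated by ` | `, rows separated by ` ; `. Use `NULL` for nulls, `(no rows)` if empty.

Quinn | 3 ; Wren | 1 ; Quinn | 0 ; Noa | 7 ; Owen | 1

LEFT JOIN keeps every suppliers row; unmatched ones get NULL for shipments columns.
Group by suppliers.id and compute COUNT(m.id). COUNT(col) of an all-NULL group is 0.
  2: ids {11, 16, 37} → COUNT(m.id)=3
  5: ids {34} → COUNT(m.id)=1
  7: ids {—} → COUNT(m.id)=0
  14: ids {6, 12, 15, 18, 21, 27, 35} → COUNT(m.id)=7
  15: ids {8} → COUNT(m.id)=1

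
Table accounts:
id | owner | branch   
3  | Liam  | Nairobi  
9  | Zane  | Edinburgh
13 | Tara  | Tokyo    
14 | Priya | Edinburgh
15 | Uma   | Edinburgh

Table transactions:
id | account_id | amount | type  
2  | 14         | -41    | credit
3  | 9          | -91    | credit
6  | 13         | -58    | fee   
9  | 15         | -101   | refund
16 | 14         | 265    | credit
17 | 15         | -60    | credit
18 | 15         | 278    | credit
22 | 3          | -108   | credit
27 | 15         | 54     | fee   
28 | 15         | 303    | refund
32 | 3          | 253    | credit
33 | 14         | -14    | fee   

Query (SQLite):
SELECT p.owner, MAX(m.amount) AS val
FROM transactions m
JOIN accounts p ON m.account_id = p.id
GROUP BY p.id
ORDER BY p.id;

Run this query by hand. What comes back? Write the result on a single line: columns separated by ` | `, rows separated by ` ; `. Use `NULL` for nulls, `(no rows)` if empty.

Liam | 253 ; Zane | -91 ; Tara | -58 ; Priya | 265 ; Uma | 303

Join each transactions row to its accounts via account_id.
Group joined rows by accounts.id; compute MAX(m.amount) per group.
  3: ids {22, 32} → MAX(m.amount)=253
  9: ids {3} → MAX(m.amount)=-91
  13: ids {6} → MAX(m.amount)=-58
  14: ids {2, 16, 33} → MAX(m.amount)=265
  15: ids {9, 17, 18, 27, 28} → MAX(m.amount)=303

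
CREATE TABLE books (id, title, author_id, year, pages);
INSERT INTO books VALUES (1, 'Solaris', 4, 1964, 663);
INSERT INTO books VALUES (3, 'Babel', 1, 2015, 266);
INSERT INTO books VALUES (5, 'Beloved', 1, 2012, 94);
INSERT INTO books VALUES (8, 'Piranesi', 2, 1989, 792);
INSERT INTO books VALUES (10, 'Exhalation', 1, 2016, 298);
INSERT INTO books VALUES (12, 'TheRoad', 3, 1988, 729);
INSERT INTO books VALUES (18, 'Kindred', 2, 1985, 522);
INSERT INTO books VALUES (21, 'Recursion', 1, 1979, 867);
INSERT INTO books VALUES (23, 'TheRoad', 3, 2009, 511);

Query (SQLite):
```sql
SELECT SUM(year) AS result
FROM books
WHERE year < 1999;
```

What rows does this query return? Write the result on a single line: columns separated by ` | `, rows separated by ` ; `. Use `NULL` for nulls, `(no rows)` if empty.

Rows where year < 1999 → year values: [1964, 1989, 1988, 1985, 1979].
SUM of non-NULL values = 9905.

9905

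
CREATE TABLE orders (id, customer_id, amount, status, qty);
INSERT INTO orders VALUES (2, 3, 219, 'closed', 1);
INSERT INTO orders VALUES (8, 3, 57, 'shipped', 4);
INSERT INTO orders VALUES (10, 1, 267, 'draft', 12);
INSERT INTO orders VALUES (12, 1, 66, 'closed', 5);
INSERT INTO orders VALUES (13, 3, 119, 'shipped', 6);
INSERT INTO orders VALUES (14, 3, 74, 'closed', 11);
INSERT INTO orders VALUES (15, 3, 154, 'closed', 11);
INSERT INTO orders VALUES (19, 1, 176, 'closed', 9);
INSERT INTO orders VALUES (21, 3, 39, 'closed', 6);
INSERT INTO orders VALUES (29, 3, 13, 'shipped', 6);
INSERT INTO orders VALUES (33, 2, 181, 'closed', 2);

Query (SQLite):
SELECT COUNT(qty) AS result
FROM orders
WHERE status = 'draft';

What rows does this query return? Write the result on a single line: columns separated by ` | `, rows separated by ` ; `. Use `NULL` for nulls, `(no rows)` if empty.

Rows where status='draft' → qty values: [12].
COUNT(qty) counts non-NULL values → 1.

1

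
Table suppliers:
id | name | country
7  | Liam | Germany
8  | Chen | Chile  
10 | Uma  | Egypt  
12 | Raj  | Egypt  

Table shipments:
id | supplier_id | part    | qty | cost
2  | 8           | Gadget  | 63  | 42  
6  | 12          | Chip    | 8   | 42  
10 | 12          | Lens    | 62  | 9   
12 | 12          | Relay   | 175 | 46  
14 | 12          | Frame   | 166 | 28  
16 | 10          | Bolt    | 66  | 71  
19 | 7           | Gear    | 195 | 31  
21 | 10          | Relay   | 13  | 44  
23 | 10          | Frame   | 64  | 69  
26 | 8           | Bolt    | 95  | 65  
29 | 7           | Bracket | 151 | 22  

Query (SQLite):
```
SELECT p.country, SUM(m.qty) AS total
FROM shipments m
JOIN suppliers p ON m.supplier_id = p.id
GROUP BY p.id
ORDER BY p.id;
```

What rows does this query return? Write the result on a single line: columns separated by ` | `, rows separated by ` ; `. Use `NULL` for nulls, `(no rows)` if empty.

Join each shipments row to its suppliers via supplier_id.
Group joined rows by suppliers.id; compute SUM(m.qty) per group.
  7: ids {19, 29} → SUM(m.qty)=346
  8: ids {2, 26} → SUM(m.qty)=158
  10: ids {16, 21, 23} → SUM(m.qty)=143
  12: ids {6, 10, 12, 14} → SUM(m.qty)=411

Germany | 346 ; Chile | 158 ; Egypt | 143 ; Egypt | 411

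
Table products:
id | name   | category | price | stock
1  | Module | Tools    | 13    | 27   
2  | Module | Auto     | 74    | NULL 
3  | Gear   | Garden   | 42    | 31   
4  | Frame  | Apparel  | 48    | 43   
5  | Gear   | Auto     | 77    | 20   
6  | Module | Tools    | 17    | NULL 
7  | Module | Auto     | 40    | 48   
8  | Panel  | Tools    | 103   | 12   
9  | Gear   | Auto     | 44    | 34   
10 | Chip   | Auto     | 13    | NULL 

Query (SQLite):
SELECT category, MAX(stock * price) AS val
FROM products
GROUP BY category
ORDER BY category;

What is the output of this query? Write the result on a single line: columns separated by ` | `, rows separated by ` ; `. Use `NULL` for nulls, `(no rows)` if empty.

Apparel | 2064 ; Auto | 1920 ; Garden | 1302 ; Tools | 1236

For each row compute stock * price.
Group by category; take MAX of the expression per group.
  Apparel: ids {4} → MAX(stock * price)=2064
  Auto: ids {2, 5, 7, 9, 10} → MAX(stock * price)=1920
  Garden: ids {3} → MAX(stock * price)=1302
  Tools: ids {1, 6, 8} → MAX(stock * price)=1236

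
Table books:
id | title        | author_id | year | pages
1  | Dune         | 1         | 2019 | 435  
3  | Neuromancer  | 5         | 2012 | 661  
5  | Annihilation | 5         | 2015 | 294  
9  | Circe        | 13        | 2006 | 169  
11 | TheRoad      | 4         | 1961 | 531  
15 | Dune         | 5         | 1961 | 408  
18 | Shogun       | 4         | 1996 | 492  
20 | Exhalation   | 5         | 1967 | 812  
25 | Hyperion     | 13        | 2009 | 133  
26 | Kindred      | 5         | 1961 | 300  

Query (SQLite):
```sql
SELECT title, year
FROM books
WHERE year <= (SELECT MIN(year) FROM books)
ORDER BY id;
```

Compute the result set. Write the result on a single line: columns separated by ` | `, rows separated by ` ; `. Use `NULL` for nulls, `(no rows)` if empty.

Scalar subquery: MIN(year) over all books rows = 1961.
Keep rows where year <= that value.

TheRoad | 1961 ; Dune | 1961 ; Kindred | 1961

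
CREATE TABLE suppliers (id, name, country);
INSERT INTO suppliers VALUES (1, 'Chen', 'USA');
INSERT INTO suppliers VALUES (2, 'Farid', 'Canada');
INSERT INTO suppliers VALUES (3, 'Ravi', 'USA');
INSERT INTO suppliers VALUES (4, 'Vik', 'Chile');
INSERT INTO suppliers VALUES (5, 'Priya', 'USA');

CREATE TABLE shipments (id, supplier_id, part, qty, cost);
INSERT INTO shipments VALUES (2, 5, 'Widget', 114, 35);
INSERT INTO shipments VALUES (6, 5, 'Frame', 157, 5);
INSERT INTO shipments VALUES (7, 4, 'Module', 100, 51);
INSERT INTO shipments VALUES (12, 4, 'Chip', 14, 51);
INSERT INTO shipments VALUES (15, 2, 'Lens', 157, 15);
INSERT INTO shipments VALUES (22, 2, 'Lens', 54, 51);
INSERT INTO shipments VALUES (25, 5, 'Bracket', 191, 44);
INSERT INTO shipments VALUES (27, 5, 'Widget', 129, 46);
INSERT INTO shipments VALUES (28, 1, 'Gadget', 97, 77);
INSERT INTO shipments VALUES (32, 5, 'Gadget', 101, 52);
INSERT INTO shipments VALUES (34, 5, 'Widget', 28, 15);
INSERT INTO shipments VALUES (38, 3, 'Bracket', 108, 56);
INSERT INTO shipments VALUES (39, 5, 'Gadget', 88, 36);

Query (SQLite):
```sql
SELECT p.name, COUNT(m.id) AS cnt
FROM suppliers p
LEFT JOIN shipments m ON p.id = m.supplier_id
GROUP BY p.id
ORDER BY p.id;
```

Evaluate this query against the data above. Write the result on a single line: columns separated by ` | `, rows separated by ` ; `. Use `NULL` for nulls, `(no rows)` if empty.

LEFT JOIN keeps every suppliers row; unmatched ones get NULL for shipments columns.
Group by suppliers.id and compute COUNT(m.id). COUNT(col) of an all-NULL group is 0.
  1: ids {28} → COUNT(m.id)=1
  2: ids {15, 22} → COUNT(m.id)=2
  3: ids {38} → COUNT(m.id)=1
  4: ids {7, 12} → COUNT(m.id)=2
  5: ids {2, 6, 25, 27, 32, 34, 39} → COUNT(m.id)=7

Chen | 1 ; Farid | 2 ; Ravi | 1 ; Vik | 2 ; Priya | 7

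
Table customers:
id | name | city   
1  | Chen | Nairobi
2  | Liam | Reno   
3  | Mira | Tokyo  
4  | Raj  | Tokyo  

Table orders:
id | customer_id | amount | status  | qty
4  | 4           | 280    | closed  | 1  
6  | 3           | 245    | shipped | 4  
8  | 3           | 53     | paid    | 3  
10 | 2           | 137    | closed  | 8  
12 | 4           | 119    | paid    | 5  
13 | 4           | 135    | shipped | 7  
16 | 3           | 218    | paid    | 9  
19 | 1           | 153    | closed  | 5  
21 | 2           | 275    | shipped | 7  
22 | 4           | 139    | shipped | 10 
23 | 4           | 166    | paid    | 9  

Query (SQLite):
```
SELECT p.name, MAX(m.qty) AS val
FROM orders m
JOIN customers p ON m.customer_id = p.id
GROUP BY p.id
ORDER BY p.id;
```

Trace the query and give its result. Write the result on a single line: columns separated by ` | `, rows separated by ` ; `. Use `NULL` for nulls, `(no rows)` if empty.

Chen | 5 ; Liam | 8 ; Mira | 9 ; Raj | 10

Join each orders row to its customers via customer_id.
Group joined rows by customers.id; compute MAX(m.qty) per group.
  1: ids {19} → MAX(m.qty)=5
  2: ids {10, 21} → MAX(m.qty)=8
  3: ids {6, 8, 16} → MAX(m.qty)=9
  4: ids {4, 12, 13, 22, 23} → MAX(m.qty)=10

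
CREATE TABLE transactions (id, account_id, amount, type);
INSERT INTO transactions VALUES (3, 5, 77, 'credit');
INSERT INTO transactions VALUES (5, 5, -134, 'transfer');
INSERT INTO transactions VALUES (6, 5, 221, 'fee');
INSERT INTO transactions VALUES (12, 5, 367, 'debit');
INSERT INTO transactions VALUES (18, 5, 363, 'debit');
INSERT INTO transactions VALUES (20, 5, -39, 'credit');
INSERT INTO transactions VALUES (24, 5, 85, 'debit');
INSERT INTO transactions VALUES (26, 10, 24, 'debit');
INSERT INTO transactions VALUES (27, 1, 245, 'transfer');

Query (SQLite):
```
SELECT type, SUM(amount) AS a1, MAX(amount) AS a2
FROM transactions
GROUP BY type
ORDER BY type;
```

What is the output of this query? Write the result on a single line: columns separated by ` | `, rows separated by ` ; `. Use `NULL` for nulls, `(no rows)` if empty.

Group transactions by type.
Per group compute: SUM(amount), MAX(amount).
  credit: ids {3, 20} → SUM(amount)=38, MAX(amount)=77
  debit: ids {12, 18, 24, 26} → SUM(amount)=839, MAX(amount)=367
  fee: ids {6} → SUM(amount)=221, MAX(amount)=221
  transfer: ids {5, 27} → SUM(amount)=111, MAX(amount)=245

credit | 38 | 77 ; debit | 839 | 367 ; fee | 221 | 221 ; transfer | 111 | 245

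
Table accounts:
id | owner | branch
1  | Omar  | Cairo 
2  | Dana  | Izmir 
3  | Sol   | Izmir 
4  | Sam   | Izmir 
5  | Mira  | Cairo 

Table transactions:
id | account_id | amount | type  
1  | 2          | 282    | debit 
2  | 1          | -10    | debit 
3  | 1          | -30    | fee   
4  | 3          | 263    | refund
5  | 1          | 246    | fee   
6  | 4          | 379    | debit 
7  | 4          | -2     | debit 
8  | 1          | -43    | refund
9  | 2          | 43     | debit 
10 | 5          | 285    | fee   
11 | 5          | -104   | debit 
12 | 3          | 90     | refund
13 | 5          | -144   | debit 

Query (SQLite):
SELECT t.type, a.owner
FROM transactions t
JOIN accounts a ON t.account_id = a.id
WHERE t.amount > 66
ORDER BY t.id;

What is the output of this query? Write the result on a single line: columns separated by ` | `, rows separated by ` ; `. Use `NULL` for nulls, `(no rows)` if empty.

debit | Dana ; refund | Sol ; fee | Omar ; debit | Sam ; fee | Mira ; refund | Sol

Each transactions row matches the accounts row where account_id = accounts.id.
Then keep rows with t.amount > 66.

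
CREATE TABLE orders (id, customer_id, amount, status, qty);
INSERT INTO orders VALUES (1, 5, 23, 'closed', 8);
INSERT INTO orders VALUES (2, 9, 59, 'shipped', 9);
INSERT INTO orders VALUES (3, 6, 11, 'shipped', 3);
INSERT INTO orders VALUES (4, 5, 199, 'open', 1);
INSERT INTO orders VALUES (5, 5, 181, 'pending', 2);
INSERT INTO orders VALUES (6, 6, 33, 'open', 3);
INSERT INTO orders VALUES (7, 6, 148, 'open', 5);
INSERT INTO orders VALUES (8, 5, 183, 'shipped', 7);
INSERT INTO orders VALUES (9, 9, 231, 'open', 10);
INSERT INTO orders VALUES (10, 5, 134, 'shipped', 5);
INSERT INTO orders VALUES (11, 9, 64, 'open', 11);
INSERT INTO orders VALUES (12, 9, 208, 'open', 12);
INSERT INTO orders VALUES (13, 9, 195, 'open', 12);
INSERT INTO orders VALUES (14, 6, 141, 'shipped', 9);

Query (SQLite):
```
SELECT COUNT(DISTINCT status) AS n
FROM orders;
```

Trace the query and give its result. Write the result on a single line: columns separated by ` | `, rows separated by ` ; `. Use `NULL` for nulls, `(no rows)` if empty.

4

Count distinct non-NULL status values.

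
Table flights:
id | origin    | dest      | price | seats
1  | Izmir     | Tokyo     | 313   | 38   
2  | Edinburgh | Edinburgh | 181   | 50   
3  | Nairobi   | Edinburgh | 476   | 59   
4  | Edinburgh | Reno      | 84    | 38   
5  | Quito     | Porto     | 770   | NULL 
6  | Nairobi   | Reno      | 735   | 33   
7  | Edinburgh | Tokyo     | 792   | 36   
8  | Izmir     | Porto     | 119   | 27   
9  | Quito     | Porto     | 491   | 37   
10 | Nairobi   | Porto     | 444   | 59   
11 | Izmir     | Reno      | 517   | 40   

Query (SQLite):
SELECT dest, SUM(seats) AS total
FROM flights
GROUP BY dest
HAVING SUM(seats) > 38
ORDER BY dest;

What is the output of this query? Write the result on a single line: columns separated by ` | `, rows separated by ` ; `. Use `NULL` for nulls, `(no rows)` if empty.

Edinburgh | 109 ; Porto | 123 ; Reno | 111 ; Tokyo | 74

Partition flights by dest; compute SUM(seats) within each group.
HAVING: keep groups where SUM(seats) > 38.
  Edinburgh: ids {2, 3} → SUM(seats)=109
  Porto: ids {5, 8, 9, 10} → SUM(seats)=123
  Reno: ids {4, 6, 11} → SUM(seats)=111
  Tokyo: ids {1, 7} → SUM(seats)=74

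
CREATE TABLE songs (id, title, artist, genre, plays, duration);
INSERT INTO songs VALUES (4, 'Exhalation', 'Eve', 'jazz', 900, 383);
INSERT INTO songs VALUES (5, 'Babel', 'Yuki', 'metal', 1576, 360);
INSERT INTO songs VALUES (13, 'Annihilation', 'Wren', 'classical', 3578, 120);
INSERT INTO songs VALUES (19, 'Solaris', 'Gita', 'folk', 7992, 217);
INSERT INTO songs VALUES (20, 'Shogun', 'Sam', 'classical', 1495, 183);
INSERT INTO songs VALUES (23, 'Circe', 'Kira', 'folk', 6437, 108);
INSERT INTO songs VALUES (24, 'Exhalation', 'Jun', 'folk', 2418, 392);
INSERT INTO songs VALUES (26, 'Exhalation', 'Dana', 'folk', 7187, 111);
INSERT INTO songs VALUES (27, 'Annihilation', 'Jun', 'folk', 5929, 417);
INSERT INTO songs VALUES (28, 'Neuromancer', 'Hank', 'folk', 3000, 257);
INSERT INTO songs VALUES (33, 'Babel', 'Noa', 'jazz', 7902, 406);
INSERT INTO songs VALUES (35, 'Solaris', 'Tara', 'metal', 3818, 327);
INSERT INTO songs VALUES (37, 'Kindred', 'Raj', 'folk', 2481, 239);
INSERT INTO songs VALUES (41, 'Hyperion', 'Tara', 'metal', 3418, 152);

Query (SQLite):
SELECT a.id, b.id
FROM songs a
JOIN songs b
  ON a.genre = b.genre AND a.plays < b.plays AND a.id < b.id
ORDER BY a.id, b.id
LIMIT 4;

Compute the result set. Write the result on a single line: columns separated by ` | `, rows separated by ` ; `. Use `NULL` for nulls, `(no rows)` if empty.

4 | 33 ; 5 | 35 ; 5 | 41 ; 23 | 26

Pairs (a,b) with same genre, a.plays < b.plays, a.id < b.id.
genre groups: classical:{13,20} folk:{19,23,24,26,27,28,37} jazz:{4,33} metal:{5,35,41}
Ordered by (a.id, b.id); first 4.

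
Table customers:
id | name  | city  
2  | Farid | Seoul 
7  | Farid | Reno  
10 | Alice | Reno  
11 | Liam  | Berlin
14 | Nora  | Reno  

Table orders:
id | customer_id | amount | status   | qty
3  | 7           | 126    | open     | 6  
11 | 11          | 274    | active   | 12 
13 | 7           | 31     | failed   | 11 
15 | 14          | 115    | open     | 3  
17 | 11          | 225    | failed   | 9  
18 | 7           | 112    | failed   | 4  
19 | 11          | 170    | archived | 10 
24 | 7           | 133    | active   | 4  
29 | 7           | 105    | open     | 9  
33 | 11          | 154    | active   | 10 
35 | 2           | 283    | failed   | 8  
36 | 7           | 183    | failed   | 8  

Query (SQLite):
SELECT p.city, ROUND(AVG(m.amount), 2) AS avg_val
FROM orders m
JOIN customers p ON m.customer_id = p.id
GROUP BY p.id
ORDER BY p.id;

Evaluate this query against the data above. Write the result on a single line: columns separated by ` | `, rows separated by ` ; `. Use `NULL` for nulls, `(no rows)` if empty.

Join each orders row to its customers via customer_id.
Group joined rows by customers.id; compute ROUND(AVG(m.amount), 2) per group.
  2: ids {35} → ROUND(AVG(m.amount), 2)=283
  7: ids {3, 13, 18, 24, 29, 36} → ROUND(AVG(m.amount), 2)=115
  11: ids {11, 17, 19, 33} → ROUND(AVG(m.amount), 2)=205.75
  14: ids {15} → ROUND(AVG(m.amount), 2)=115

Seoul | 283 ; Reno | 115 ; Berlin | 205.75 ; Reno | 115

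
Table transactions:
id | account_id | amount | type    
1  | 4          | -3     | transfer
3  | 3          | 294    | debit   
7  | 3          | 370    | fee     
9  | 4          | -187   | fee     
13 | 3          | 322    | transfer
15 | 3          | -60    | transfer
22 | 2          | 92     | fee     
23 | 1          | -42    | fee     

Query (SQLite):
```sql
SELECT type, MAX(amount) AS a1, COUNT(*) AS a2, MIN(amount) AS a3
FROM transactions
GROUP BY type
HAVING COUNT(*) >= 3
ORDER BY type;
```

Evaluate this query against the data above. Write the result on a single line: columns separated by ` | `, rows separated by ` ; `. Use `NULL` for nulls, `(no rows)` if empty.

Group transactions by type.
Per group compute: MAX(amount), COUNT(*), MIN(amount).
HAVING: drop groups with fewer than 3 rows.
  debit: ids {3} → MAX(amount)=294, COUNT(*)=1, MIN(amount)=294
  fee: ids {7, 9, 22, 23} → MAX(amount)=370, COUNT(*)=4, MIN(amount)=-187
  transfer: ids {1, 13, 15} → MAX(amount)=322, COUNT(*)=3, MIN(amount)=-60

fee | 370 | 4 | -187 ; transfer | 322 | 3 | -60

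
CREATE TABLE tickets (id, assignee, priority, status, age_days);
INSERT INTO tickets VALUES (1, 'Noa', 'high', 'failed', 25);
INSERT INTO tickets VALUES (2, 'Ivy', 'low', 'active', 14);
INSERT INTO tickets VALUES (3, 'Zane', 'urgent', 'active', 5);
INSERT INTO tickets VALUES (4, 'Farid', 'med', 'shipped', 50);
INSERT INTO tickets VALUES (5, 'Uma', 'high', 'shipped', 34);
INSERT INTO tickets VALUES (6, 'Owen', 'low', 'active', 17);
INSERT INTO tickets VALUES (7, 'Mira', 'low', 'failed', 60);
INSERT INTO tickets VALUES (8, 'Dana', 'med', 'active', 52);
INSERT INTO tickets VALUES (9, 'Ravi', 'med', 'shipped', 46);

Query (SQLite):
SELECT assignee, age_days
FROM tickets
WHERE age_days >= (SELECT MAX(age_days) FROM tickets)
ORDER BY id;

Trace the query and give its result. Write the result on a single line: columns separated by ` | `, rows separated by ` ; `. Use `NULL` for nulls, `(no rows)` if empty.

Mira | 60

Scalar subquery: MAX(age_days) over all tickets rows = 60.
Keep rows where age_days >= that value.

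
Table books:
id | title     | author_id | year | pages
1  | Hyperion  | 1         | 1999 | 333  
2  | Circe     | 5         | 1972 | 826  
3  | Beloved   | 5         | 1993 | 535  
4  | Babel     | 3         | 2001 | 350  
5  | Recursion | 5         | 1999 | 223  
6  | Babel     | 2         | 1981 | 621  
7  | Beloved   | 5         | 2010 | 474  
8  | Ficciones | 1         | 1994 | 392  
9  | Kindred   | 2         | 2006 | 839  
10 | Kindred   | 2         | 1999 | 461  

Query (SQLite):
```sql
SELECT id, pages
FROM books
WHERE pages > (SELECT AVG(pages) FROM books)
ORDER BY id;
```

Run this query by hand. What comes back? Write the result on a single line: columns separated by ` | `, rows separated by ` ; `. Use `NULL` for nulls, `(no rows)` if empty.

Scalar subquery: AVG(pages) over all books rows = 505.4.
Keep rows where pages > that value.

2 | 826 ; 3 | 535 ; 6 | 621 ; 9 | 839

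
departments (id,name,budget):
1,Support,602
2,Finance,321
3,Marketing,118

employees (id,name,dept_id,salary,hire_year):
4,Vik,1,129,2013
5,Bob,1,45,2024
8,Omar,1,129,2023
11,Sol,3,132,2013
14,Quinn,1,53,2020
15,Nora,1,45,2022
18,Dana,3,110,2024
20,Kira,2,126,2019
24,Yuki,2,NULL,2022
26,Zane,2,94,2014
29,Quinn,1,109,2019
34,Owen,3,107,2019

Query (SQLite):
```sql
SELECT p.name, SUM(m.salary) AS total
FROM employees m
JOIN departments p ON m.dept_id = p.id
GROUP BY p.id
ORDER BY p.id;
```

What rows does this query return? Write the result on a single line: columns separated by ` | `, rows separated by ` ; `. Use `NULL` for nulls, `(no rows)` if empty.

Join each employees row to its departments via dept_id.
Group joined rows by departments.id; compute SUM(m.salary) per group.
  1: ids {4, 5, 8, 14, 15, 29} → SUM(m.salary)=510
  2: ids {20, 24, 26} → SUM(m.salary)=220
  3: ids {11, 18, 34} → SUM(m.salary)=349

Support | 510 ; Finance | 220 ; Marketing | 349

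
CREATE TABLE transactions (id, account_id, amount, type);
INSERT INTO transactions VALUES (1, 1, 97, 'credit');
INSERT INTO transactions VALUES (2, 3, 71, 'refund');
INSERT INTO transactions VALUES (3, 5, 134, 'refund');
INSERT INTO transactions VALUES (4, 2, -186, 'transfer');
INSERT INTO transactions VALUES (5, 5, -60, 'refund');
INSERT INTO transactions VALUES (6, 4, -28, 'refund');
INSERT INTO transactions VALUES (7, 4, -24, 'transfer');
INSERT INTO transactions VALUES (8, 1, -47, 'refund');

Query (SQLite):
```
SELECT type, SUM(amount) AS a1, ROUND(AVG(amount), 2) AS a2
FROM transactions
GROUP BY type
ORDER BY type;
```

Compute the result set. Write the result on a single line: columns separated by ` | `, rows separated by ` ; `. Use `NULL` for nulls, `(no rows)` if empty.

Group transactions by type.
Per group compute: SUM(amount), ROUND(AVG(amount), 2).
  credit: ids {1} → SUM(amount)=97, ROUND(AVG(amount), 2)=97
  refund: ids {2, 3, 5, 6, 8} → SUM(amount)=70, ROUND(AVG(amount), 2)=14
  transfer: ids {4, 7} → SUM(amount)=-210, ROUND(AVG(amount), 2)=-105

credit | 97 | 97 ; refund | 70 | 14 ; transfer | -210 | -105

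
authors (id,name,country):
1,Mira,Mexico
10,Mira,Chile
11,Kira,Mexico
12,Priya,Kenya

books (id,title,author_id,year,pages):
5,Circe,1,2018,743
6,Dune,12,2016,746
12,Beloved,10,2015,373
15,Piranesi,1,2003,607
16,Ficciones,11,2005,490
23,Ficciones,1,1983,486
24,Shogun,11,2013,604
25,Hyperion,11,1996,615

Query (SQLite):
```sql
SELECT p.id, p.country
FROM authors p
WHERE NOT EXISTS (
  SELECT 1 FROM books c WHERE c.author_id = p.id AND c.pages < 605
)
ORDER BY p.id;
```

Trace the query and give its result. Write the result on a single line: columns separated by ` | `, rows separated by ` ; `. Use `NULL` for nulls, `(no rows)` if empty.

12 | Kenya

For each authors row, check whether any books with matching author_id has pages < 605.
Keep rows where that is false.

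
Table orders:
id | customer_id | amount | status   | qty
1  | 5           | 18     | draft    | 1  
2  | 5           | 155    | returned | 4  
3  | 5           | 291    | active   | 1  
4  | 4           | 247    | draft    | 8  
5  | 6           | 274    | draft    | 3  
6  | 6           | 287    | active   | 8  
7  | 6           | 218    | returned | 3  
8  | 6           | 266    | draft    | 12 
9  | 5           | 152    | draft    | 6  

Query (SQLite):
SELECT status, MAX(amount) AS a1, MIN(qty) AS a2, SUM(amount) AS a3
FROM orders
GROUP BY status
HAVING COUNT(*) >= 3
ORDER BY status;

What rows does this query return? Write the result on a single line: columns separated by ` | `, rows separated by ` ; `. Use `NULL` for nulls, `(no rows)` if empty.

Group orders by status.
Per group compute: MAX(amount), MIN(qty), SUM(amount).
HAVING: drop groups with fewer than 3 rows.
  active: ids {3, 6} → MAX(amount)=291, MIN(qty)=1, SUM(amount)=578
  draft: ids {1, 4, 5, 8, 9} → MAX(amount)=274, MIN(qty)=1, SUM(amount)=957
  returned: ids {2, 7} → MAX(amount)=218, MIN(qty)=3, SUM(amount)=373

draft | 274 | 1 | 957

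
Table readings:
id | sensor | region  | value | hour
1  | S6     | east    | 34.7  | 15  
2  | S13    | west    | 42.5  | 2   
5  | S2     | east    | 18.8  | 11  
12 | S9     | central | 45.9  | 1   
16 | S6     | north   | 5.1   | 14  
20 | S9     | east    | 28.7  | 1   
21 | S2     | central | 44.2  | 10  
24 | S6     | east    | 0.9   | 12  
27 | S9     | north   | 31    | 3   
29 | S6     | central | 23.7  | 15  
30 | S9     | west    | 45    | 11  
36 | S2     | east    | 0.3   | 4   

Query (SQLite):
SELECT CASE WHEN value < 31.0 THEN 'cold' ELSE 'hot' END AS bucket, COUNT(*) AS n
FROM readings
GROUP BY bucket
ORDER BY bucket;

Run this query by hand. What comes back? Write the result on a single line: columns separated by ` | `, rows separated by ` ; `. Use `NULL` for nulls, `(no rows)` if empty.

cold | 6 ; hot | 6

Bucket rows by value < 31.0 → 'cold' else 'hot'; count each bucket.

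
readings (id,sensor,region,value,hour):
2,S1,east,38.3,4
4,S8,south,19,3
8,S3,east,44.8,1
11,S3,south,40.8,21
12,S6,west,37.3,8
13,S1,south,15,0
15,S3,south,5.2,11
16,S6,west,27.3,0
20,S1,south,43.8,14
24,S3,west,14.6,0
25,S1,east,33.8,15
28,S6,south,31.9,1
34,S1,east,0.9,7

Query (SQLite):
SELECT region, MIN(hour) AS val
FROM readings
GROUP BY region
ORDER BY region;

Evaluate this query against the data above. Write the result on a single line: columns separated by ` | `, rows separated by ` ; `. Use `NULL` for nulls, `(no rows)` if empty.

east | 1 ; south | 0 ; west | 0

Partition readings by region; compute MIN(hour) within each group.
  east: ids {2, 8, 25, 34} → MIN(hour)=1
  south: ids {4, 11, 13, 15, 20, 28} → MIN(hour)=0
  west: ids {12, 16, 24} → MIN(hour)=0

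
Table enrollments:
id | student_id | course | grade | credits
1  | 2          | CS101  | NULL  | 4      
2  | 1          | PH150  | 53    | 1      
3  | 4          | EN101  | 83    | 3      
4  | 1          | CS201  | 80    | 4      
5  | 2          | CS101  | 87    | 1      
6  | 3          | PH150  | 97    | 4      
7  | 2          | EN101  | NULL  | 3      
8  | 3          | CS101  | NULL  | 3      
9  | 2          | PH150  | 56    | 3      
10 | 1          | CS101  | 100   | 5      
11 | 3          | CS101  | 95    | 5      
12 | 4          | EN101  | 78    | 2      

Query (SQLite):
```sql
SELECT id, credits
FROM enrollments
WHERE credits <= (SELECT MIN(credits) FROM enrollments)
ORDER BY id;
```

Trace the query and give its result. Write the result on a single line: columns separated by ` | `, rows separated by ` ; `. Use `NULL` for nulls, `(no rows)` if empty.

Scalar subquery: MIN(credits) over all enrollments rows = 1.
Keep rows where credits <= that value.

2 | 1 ; 5 | 1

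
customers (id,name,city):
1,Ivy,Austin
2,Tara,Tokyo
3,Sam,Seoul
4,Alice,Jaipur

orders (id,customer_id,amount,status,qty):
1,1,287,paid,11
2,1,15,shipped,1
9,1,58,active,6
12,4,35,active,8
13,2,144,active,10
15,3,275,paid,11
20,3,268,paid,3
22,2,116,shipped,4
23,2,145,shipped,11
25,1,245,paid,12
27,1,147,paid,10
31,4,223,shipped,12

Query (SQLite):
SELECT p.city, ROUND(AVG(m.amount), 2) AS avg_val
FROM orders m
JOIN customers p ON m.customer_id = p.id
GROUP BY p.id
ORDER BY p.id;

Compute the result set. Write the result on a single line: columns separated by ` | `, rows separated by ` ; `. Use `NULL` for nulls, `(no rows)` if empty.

Join each orders row to its customers via customer_id.
Group joined rows by customers.id; compute ROUND(AVG(m.amount), 2) per group.
  1: ids {1, 2, 9, 25, 27} → ROUND(AVG(m.amount), 2)=150.4
  2: ids {13, 22, 23} → ROUND(AVG(m.amount), 2)=135
  3: ids {15, 20} → ROUND(AVG(m.amount), 2)=271.5
  4: ids {12, 31} → ROUND(AVG(m.amount), 2)=129

Austin | 150.4 ; Tokyo | 135 ; Seoul | 271.5 ; Jaipur | 129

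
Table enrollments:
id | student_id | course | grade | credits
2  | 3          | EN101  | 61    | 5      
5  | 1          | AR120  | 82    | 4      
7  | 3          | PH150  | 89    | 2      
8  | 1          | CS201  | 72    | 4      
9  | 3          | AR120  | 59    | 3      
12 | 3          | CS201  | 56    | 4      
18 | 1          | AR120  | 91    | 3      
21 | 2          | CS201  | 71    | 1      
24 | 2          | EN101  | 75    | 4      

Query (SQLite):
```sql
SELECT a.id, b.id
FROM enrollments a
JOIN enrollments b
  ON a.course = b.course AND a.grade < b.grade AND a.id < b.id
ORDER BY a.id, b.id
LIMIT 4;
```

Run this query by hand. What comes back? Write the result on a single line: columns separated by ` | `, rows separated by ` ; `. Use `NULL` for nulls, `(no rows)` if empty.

Pairs (a,b) with same course, a.grade < b.grade, a.id < b.id.
course groups: AR120:{5,9,18} CS201:{8,12,21} EN101:{2,24} PH150:{7}
Ordered by (a.id, b.id); first 4.

2 | 24 ; 5 | 18 ; 9 | 18 ; 12 | 21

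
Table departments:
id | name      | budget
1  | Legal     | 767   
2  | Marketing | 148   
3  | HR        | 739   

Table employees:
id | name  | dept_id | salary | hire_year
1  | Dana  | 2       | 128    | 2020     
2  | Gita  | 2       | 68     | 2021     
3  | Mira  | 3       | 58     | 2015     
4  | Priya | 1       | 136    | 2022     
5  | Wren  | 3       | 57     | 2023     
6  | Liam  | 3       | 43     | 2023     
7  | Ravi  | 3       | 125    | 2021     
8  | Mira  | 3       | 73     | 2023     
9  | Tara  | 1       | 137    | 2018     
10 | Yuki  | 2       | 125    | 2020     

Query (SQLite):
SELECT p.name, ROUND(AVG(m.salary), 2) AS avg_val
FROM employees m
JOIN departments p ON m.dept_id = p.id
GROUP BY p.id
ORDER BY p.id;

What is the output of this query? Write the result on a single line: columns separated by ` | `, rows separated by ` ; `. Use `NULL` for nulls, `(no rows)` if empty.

Legal | 136.5 ; Marketing | 107 ; HR | 71.2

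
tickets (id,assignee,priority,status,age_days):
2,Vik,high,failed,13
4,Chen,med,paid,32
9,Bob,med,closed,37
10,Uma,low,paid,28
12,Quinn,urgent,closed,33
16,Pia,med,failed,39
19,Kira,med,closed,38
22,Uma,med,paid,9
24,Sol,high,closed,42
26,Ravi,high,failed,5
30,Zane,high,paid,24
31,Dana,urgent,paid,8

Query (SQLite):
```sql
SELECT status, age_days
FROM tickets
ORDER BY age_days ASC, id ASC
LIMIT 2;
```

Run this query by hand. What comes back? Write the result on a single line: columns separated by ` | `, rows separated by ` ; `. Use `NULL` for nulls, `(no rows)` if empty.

failed | 5 ; paid | 8

Sort by age_days asc, tiebreak id asc: (5, id=26), (8, id=31), (9, id=22), (13, id=2), (24, id=30) …. Take first 2.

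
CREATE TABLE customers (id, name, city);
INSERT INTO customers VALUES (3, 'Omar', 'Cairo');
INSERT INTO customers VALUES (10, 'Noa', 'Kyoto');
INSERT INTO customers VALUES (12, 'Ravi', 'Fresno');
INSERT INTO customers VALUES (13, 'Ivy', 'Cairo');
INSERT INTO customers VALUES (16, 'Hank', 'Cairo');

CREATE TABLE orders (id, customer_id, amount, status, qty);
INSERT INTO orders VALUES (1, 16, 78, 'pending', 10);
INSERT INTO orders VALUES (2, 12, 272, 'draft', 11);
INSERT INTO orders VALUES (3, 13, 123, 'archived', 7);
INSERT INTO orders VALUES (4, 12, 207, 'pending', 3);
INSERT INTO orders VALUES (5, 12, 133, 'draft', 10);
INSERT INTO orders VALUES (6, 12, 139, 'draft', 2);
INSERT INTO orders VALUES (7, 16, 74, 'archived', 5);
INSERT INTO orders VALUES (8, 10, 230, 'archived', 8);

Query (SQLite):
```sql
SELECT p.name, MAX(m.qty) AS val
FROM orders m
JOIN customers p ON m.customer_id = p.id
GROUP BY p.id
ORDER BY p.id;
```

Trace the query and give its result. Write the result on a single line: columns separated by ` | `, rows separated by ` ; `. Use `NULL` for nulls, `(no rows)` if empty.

Noa | 8 ; Ravi | 11 ; Ivy | 7 ; Hank | 10

Join each orders row to its customers via customer_id.
Group joined rows by customers.id; compute MAX(m.qty) per group.
  10: ids {8} → MAX(m.qty)=8
  12: ids {2, 4, 5, 6} → MAX(m.qty)=11
  13: ids {3} → MAX(m.qty)=7
  16: ids {1, 7} → MAX(m.qty)=10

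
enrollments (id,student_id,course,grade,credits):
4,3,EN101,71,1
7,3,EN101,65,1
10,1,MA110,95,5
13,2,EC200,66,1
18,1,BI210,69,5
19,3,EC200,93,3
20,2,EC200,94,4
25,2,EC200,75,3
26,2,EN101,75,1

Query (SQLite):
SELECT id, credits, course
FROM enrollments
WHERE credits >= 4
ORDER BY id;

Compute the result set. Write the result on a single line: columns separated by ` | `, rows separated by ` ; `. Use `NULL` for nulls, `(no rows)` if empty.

10 | 5 | MA110 ; 18 | 5 | BI210 ; 20 | 4 | EC200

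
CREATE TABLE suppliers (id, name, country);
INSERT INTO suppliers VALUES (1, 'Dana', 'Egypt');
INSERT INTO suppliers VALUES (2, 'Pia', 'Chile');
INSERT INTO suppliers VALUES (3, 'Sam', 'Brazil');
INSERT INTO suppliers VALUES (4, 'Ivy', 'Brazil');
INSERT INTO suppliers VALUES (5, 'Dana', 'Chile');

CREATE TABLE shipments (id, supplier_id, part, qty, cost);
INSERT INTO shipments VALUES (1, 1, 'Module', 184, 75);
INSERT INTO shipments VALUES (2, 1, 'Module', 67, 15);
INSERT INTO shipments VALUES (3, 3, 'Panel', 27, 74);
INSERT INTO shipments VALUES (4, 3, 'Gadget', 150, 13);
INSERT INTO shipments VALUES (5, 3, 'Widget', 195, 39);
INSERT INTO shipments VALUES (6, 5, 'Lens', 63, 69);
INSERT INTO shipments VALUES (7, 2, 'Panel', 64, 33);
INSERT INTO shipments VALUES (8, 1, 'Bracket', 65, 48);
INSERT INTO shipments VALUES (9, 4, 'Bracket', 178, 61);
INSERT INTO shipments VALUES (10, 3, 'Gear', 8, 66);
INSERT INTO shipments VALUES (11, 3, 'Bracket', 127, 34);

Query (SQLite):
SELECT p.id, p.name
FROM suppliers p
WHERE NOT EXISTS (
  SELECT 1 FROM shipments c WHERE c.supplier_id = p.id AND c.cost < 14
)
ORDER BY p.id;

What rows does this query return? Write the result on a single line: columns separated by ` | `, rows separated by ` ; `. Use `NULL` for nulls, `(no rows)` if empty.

1 | Dana ; 2 | Pia ; 4 | Ivy ; 5 | Dana

For each suppliers row, check whether any shipments with matching supplier_id has cost < 14.
Keep rows where that is false.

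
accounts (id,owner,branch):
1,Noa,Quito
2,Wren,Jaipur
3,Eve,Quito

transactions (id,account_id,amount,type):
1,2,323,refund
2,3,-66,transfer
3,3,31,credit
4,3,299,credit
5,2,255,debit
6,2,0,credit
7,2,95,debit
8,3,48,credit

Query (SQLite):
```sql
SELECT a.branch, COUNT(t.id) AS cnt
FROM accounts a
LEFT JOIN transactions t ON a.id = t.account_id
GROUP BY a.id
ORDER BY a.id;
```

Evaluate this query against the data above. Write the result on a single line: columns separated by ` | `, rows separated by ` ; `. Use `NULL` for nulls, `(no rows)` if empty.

LEFT JOIN keeps every accounts row; unmatched ones get NULL for transactions columns.
Group by accounts.id and compute COUNT(t.id). COUNT(col) of an all-NULL group is 0.
  1: ids {—} → COUNT(t.id)=0
  2: ids {1, 5, 6, 7} → COUNT(t.id)=4
  3: ids {2, 3, 4, 8} → COUNT(t.id)=4

Quito | 0 ; Jaipur | 4 ; Quito | 4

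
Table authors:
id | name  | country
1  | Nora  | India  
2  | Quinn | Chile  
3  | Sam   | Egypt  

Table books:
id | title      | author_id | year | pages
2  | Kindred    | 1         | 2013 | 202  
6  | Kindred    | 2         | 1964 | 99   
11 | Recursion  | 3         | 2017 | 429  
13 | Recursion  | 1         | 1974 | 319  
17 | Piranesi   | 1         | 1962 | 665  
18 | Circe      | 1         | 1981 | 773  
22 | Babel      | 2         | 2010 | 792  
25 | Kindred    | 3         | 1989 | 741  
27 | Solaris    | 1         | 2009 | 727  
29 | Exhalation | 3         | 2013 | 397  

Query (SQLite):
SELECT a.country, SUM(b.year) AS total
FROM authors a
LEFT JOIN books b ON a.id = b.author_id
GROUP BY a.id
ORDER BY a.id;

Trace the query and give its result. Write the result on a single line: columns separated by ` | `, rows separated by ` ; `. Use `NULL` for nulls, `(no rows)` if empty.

India | 9939 ; Chile | 3974 ; Egypt | 6019

LEFT JOIN keeps every authors row; unmatched ones get NULL for books columns.
Group by authors.id and compute SUM(b.year). SUM over an all-NULL group is NULL.
  1: ids {2, 13, 17, 18, 27} → SUM(b.year)=9939
  2: ids {6, 22} → SUM(b.year)=3974
  3: ids {11, 25, 29} → SUM(b.year)=6019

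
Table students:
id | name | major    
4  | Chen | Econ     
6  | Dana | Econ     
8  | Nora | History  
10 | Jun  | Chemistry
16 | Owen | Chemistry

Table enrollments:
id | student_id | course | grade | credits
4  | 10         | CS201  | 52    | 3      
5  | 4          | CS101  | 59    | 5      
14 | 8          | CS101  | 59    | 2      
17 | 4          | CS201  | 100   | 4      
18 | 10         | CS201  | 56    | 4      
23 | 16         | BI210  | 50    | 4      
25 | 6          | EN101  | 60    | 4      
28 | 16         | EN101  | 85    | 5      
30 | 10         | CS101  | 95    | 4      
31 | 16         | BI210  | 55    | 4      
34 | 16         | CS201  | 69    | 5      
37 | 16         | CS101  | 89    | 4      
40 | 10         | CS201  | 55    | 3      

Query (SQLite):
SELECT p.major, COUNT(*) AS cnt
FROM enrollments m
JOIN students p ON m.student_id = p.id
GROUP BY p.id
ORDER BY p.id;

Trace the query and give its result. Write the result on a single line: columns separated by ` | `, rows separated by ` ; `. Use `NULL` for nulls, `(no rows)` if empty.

Econ | 2 ; Econ | 1 ; History | 1 ; Chemistry | 4 ; Chemistry | 5

Join each enrollments row to its students via student_id.
Group joined rows by students.id; compute COUNT(*) per group.
  4: ids {5, 17} → COUNT(*)=2
  6: ids {25} → COUNT(*)=1
  8: ids {14} → COUNT(*)=1
  10: ids {4, 18, 30, 40} → COUNT(*)=4
  16: ids {23, 28, 31, 34, 37} → COUNT(*)=5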